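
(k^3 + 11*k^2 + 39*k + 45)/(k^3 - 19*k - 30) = (k^2 + 8*k + 15)/(k^2 - 3*k - 10)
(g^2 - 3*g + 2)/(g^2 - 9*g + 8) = (g - 2)/(g - 8)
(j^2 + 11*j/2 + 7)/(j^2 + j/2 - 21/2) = (j + 2)/(j - 3)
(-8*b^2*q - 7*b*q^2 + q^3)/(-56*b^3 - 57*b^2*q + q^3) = q/(7*b + q)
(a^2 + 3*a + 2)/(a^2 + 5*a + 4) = (a + 2)/(a + 4)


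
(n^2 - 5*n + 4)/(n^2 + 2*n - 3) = (n - 4)/(n + 3)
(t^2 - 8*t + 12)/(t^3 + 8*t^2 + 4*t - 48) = (t - 6)/(t^2 + 10*t + 24)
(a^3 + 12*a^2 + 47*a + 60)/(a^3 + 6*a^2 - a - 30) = (a + 4)/(a - 2)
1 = 1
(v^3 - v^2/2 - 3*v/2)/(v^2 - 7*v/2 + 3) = v*(v + 1)/(v - 2)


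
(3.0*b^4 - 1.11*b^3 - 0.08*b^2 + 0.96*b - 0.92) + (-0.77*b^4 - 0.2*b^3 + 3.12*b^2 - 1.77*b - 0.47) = 2.23*b^4 - 1.31*b^3 + 3.04*b^2 - 0.81*b - 1.39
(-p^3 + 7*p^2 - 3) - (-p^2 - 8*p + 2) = -p^3 + 8*p^2 + 8*p - 5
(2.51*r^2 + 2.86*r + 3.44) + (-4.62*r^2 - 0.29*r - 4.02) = -2.11*r^2 + 2.57*r - 0.58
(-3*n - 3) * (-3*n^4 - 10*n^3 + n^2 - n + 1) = 9*n^5 + 39*n^4 + 27*n^3 - 3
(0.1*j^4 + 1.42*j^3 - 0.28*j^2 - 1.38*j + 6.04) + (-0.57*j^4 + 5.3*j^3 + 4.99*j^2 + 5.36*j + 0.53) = -0.47*j^4 + 6.72*j^3 + 4.71*j^2 + 3.98*j + 6.57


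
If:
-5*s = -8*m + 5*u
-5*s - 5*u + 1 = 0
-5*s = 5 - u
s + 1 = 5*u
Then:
No Solution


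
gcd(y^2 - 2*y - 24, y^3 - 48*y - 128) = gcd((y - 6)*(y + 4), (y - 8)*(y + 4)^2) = y + 4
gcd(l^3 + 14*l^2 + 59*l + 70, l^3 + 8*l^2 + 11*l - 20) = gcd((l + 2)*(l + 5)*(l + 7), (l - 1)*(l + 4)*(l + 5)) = l + 5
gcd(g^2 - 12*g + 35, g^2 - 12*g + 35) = g^2 - 12*g + 35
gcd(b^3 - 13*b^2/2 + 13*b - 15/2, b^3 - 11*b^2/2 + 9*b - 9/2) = b^2 - 4*b + 3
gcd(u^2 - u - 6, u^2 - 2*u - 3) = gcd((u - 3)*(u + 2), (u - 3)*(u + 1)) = u - 3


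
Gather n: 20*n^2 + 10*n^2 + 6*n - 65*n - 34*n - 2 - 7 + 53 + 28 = 30*n^2 - 93*n + 72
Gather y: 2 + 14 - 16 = 0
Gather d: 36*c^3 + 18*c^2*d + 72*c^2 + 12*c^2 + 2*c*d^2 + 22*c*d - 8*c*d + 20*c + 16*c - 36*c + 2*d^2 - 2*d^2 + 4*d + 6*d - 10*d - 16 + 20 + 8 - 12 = 36*c^3 + 84*c^2 + 2*c*d^2 + d*(18*c^2 + 14*c)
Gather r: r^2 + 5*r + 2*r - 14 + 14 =r^2 + 7*r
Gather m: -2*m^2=-2*m^2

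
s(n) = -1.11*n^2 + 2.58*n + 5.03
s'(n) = 2.58 - 2.22*n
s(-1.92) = -4.02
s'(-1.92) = 6.84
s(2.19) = 5.36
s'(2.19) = -2.28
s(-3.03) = -12.98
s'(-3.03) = 9.31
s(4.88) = -8.81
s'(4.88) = -8.25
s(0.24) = 5.59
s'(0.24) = 2.05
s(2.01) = 5.73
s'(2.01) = -1.88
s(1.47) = 6.42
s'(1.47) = -0.68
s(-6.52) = -58.98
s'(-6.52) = 17.05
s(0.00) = 5.03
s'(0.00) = 2.58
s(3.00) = 2.78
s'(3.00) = -4.08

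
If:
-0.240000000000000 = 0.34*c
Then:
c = -0.71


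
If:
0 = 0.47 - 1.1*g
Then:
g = 0.43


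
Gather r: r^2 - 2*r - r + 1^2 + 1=r^2 - 3*r + 2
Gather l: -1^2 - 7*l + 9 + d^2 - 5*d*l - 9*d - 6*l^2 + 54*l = d^2 - 9*d - 6*l^2 + l*(47 - 5*d) + 8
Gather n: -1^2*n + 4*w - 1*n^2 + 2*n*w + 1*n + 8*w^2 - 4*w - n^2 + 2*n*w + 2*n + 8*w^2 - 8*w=-2*n^2 + n*(4*w + 2) + 16*w^2 - 8*w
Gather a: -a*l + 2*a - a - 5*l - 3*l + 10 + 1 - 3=a*(1 - l) - 8*l + 8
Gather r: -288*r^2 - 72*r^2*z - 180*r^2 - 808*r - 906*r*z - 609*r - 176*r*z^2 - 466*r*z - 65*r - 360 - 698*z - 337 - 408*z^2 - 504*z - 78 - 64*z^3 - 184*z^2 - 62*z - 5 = r^2*(-72*z - 468) + r*(-176*z^2 - 1372*z - 1482) - 64*z^3 - 592*z^2 - 1264*z - 780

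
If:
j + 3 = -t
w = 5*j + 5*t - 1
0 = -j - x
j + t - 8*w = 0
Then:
No Solution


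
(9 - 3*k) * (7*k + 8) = -21*k^2 + 39*k + 72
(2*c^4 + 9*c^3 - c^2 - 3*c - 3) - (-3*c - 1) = 2*c^4 + 9*c^3 - c^2 - 2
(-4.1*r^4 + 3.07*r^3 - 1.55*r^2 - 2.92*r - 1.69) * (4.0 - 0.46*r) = 1.886*r^5 - 17.8122*r^4 + 12.993*r^3 - 4.8568*r^2 - 10.9026*r - 6.76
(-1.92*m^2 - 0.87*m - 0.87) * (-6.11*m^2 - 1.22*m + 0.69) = 11.7312*m^4 + 7.6581*m^3 + 5.0523*m^2 + 0.4611*m - 0.6003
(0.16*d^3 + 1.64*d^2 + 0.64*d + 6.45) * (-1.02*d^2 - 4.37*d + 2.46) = -0.1632*d^5 - 2.372*d^4 - 7.426*d^3 - 5.3414*d^2 - 26.6121*d + 15.867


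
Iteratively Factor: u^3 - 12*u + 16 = (u - 2)*(u^2 + 2*u - 8) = (u - 2)^2*(u + 4)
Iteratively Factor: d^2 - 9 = (d + 3)*(d - 3)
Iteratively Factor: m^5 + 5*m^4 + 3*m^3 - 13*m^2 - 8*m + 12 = (m + 2)*(m^4 + 3*m^3 - 3*m^2 - 7*m + 6) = (m + 2)^2*(m^3 + m^2 - 5*m + 3) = (m - 1)*(m + 2)^2*(m^2 + 2*m - 3) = (m - 1)*(m + 2)^2*(m + 3)*(m - 1)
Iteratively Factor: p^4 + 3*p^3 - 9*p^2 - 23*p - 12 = (p + 1)*(p^3 + 2*p^2 - 11*p - 12) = (p - 3)*(p + 1)*(p^2 + 5*p + 4) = (p - 3)*(p + 1)^2*(p + 4)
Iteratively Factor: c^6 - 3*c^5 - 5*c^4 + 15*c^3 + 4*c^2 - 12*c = (c + 1)*(c^5 - 4*c^4 - c^3 + 16*c^2 - 12*c) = (c - 1)*(c + 1)*(c^4 - 3*c^3 - 4*c^2 + 12*c) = (c - 3)*(c - 1)*(c + 1)*(c^3 - 4*c) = (c - 3)*(c - 2)*(c - 1)*(c + 1)*(c^2 + 2*c) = (c - 3)*(c - 2)*(c - 1)*(c + 1)*(c + 2)*(c)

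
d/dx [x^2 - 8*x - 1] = 2*x - 8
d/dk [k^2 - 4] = 2*k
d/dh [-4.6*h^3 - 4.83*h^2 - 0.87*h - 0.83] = -13.8*h^2 - 9.66*h - 0.87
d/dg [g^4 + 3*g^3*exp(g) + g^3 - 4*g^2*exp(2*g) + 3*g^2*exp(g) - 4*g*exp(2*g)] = 3*g^3*exp(g) + 4*g^3 - 8*g^2*exp(2*g) + 12*g^2*exp(g) + 3*g^2 - 16*g*exp(2*g) + 6*g*exp(g) - 4*exp(2*g)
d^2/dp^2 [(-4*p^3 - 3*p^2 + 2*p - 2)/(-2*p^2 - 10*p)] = (83*p^3 + 6*p^2 + 30*p + 50)/(p^3*(p^3 + 15*p^2 + 75*p + 125))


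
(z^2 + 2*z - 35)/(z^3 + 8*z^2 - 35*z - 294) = (z - 5)/(z^2 + z - 42)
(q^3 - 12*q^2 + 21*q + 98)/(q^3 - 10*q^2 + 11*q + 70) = (q - 7)/(q - 5)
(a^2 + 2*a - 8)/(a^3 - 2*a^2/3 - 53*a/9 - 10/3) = 9*(-a^2 - 2*a + 8)/(-9*a^3 + 6*a^2 + 53*a + 30)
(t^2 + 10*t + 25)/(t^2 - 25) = (t + 5)/(t - 5)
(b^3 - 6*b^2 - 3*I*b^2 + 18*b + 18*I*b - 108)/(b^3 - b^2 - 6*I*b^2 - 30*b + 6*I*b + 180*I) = (b + 3*I)/(b + 5)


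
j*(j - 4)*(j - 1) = j^3 - 5*j^2 + 4*j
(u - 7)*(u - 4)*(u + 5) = u^3 - 6*u^2 - 27*u + 140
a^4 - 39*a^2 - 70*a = a*(a - 7)*(a + 2)*(a + 5)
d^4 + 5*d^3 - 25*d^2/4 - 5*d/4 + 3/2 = (d - 1)*(d - 1/2)*(d + 1/2)*(d + 6)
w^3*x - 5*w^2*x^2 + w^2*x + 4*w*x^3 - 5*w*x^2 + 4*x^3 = (w - 4*x)*(w - x)*(w*x + x)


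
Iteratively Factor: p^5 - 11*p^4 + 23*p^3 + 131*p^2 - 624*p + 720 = (p - 3)*(p^4 - 8*p^3 - p^2 + 128*p - 240) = (p - 4)*(p - 3)*(p^3 - 4*p^2 - 17*p + 60) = (p - 4)*(p - 3)*(p + 4)*(p^2 - 8*p + 15) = (p - 4)*(p - 3)^2*(p + 4)*(p - 5)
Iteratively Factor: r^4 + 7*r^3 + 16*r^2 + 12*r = (r)*(r^3 + 7*r^2 + 16*r + 12) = r*(r + 3)*(r^2 + 4*r + 4) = r*(r + 2)*(r + 3)*(r + 2)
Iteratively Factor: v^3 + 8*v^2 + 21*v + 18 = (v + 2)*(v^2 + 6*v + 9) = (v + 2)*(v + 3)*(v + 3)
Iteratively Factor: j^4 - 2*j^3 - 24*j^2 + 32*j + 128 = (j + 2)*(j^3 - 4*j^2 - 16*j + 64) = (j - 4)*(j + 2)*(j^2 - 16) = (j - 4)*(j + 2)*(j + 4)*(j - 4)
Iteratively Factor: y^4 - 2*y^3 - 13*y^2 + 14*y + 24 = (y + 3)*(y^3 - 5*y^2 + 2*y + 8) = (y + 1)*(y + 3)*(y^2 - 6*y + 8) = (y - 4)*(y + 1)*(y + 3)*(y - 2)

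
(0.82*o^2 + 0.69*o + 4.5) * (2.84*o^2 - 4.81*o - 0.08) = 2.3288*o^4 - 1.9846*o^3 + 9.3955*o^2 - 21.7002*o - 0.36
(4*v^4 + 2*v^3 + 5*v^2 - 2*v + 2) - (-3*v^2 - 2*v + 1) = 4*v^4 + 2*v^3 + 8*v^2 + 1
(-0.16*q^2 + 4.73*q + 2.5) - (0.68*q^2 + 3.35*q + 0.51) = -0.84*q^2 + 1.38*q + 1.99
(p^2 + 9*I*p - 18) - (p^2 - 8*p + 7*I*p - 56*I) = 8*p + 2*I*p - 18 + 56*I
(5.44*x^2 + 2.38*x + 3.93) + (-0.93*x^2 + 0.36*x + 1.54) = 4.51*x^2 + 2.74*x + 5.47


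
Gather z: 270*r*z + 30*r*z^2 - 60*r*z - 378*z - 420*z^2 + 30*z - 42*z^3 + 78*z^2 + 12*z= -42*z^3 + z^2*(30*r - 342) + z*(210*r - 336)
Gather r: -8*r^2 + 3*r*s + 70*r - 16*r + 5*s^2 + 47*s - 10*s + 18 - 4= -8*r^2 + r*(3*s + 54) + 5*s^2 + 37*s + 14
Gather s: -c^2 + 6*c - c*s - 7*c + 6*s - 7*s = -c^2 - c + s*(-c - 1)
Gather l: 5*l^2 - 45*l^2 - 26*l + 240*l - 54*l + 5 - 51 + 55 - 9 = -40*l^2 + 160*l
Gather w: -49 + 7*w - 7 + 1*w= 8*w - 56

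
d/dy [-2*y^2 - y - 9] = -4*y - 1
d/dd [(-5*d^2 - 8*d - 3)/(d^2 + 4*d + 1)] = 4*(-3*d^2 - d + 1)/(d^4 + 8*d^3 + 18*d^2 + 8*d + 1)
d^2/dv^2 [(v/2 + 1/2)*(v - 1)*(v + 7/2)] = 3*v + 7/2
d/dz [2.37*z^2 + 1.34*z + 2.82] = 4.74*z + 1.34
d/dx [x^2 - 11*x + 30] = 2*x - 11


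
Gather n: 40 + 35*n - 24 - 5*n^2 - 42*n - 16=-5*n^2 - 7*n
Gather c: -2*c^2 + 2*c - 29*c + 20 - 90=-2*c^2 - 27*c - 70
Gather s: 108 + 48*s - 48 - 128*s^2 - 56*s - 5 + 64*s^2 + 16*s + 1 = -64*s^2 + 8*s + 56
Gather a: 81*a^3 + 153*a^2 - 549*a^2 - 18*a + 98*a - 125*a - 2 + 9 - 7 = 81*a^3 - 396*a^2 - 45*a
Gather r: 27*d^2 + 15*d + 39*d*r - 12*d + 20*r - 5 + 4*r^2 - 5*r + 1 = 27*d^2 + 3*d + 4*r^2 + r*(39*d + 15) - 4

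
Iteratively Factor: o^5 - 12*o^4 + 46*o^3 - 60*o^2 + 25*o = (o - 5)*(o^4 - 7*o^3 + 11*o^2 - 5*o) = (o - 5)*(o - 1)*(o^3 - 6*o^2 + 5*o) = (o - 5)*(o - 1)^2*(o^2 - 5*o) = (o - 5)^2*(o - 1)^2*(o)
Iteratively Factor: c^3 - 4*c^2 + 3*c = (c - 3)*(c^2 - c) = c*(c - 3)*(c - 1)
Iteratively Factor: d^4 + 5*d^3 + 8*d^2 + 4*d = (d)*(d^3 + 5*d^2 + 8*d + 4) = d*(d + 1)*(d^2 + 4*d + 4) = d*(d + 1)*(d + 2)*(d + 2)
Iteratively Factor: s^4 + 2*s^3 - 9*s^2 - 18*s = (s)*(s^3 + 2*s^2 - 9*s - 18) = s*(s - 3)*(s^2 + 5*s + 6) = s*(s - 3)*(s + 2)*(s + 3)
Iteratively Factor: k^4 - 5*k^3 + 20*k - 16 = (k - 4)*(k^3 - k^2 - 4*k + 4) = (k - 4)*(k - 2)*(k^2 + k - 2) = (k - 4)*(k - 2)*(k - 1)*(k + 2)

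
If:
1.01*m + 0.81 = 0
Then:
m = -0.80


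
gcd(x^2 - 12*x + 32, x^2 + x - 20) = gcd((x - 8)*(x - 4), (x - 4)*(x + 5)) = x - 4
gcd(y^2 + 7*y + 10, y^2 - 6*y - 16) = y + 2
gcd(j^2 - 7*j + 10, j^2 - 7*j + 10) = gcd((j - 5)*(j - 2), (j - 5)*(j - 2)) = j^2 - 7*j + 10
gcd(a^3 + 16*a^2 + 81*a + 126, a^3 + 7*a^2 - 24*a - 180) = a + 6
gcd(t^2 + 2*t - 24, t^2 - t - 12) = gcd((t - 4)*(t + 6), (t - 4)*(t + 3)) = t - 4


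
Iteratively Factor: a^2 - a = (a - 1)*(a)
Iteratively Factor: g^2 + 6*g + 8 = (g + 4)*(g + 2)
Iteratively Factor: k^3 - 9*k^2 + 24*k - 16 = (k - 4)*(k^2 - 5*k + 4) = (k - 4)*(k - 1)*(k - 4)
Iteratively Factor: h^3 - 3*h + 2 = (h + 2)*(h^2 - 2*h + 1) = (h - 1)*(h + 2)*(h - 1)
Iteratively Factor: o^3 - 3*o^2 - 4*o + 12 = (o - 3)*(o^2 - 4) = (o - 3)*(o - 2)*(o + 2)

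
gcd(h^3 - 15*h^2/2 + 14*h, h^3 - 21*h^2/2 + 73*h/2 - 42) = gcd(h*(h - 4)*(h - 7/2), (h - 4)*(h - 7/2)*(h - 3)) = h^2 - 15*h/2 + 14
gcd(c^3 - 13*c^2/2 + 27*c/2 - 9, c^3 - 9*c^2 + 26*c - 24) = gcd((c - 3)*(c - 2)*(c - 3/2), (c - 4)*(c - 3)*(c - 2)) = c^2 - 5*c + 6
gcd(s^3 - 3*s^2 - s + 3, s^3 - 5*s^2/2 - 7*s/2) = s + 1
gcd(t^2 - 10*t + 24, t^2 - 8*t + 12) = t - 6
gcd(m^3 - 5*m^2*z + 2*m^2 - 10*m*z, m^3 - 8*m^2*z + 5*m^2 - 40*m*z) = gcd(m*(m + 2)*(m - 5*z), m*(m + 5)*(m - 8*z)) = m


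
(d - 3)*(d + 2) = d^2 - d - 6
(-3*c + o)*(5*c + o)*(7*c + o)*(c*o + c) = -105*c^4*o - 105*c^4 - c^3*o^2 - c^3*o + 9*c^2*o^3 + 9*c^2*o^2 + c*o^4 + c*o^3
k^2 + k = k*(k + 1)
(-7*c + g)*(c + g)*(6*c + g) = -42*c^3 - 43*c^2*g + g^3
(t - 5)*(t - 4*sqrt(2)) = t^2 - 4*sqrt(2)*t - 5*t + 20*sqrt(2)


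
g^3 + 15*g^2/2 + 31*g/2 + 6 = (g + 1/2)*(g + 3)*(g + 4)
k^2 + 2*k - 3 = (k - 1)*(k + 3)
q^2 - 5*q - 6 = (q - 6)*(q + 1)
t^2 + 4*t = t*(t + 4)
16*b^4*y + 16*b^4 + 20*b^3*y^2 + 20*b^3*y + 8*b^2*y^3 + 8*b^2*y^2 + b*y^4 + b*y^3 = (2*b + y)^2*(4*b + y)*(b*y + b)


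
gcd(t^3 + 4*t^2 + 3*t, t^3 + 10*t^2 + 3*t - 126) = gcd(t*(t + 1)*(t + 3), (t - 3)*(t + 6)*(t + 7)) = 1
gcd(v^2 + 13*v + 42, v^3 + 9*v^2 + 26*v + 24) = 1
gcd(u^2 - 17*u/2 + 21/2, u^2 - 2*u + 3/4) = u - 3/2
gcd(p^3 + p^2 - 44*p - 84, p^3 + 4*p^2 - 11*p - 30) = p + 2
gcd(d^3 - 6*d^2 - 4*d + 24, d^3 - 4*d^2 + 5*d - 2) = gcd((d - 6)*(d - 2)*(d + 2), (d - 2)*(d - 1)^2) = d - 2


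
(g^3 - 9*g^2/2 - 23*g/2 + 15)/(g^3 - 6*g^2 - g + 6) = (g + 5/2)/(g + 1)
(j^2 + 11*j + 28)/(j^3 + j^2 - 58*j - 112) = (j + 4)/(j^2 - 6*j - 16)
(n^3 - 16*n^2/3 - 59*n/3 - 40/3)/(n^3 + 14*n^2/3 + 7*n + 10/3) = (n - 8)/(n + 2)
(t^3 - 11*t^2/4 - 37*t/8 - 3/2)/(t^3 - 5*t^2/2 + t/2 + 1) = (t^2 - 13*t/4 - 3)/(t^2 - 3*t + 2)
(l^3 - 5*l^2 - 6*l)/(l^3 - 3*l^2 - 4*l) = (l - 6)/(l - 4)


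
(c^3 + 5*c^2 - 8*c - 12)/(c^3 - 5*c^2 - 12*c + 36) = (c^2 + 7*c + 6)/(c^2 - 3*c - 18)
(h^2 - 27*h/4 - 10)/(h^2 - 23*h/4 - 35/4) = (h - 8)/(h - 7)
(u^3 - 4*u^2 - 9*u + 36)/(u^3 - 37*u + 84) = (u + 3)/(u + 7)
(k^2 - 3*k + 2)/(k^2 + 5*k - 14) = (k - 1)/(k + 7)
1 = 1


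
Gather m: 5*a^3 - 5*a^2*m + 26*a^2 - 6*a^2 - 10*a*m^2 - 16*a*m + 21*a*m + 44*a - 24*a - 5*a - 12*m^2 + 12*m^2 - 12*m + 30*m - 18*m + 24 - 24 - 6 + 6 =5*a^3 + 20*a^2 - 10*a*m^2 + 15*a + m*(-5*a^2 + 5*a)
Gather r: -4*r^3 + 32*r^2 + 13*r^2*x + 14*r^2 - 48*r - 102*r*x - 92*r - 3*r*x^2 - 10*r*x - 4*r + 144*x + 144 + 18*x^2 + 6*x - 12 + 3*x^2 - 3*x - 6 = -4*r^3 + r^2*(13*x + 46) + r*(-3*x^2 - 112*x - 144) + 21*x^2 + 147*x + 126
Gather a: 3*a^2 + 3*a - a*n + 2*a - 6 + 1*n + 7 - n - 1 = 3*a^2 + a*(5 - n)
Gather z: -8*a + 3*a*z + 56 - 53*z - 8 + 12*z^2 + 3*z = -8*a + 12*z^2 + z*(3*a - 50) + 48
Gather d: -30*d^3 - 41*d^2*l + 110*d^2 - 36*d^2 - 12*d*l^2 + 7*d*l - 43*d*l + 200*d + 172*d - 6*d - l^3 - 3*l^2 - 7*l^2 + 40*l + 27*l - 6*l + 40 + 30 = -30*d^3 + d^2*(74 - 41*l) + d*(-12*l^2 - 36*l + 366) - l^3 - 10*l^2 + 61*l + 70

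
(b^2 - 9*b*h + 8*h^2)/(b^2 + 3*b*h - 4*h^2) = (b - 8*h)/(b + 4*h)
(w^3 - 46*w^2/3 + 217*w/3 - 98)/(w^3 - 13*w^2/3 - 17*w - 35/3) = (3*w^2 - 25*w + 42)/(3*w^2 + 8*w + 5)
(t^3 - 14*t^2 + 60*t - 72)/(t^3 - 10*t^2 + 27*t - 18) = (t^2 - 8*t + 12)/(t^2 - 4*t + 3)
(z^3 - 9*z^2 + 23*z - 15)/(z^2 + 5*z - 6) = (z^2 - 8*z + 15)/(z + 6)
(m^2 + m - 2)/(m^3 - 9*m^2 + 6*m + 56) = (m - 1)/(m^2 - 11*m + 28)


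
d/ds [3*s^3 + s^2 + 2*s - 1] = 9*s^2 + 2*s + 2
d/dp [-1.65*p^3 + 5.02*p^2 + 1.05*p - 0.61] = -4.95*p^2 + 10.04*p + 1.05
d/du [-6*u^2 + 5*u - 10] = 5 - 12*u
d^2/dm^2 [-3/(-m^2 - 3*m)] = 6*(-m*(m + 3) + (2*m + 3)^2)/(m^3*(m + 3)^3)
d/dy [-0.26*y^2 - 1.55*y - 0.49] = -0.52*y - 1.55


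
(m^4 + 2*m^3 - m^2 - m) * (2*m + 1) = 2*m^5 + 5*m^4 - 3*m^2 - m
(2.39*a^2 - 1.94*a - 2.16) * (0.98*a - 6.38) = 2.3422*a^3 - 17.1494*a^2 + 10.2604*a + 13.7808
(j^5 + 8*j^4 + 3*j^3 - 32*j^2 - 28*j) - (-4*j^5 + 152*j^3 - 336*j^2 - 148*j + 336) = 5*j^5 + 8*j^4 - 149*j^3 + 304*j^2 + 120*j - 336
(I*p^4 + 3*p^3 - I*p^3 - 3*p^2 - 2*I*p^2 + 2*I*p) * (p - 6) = I*p^5 + 3*p^4 - 7*I*p^4 - 21*p^3 + 4*I*p^3 + 18*p^2 + 14*I*p^2 - 12*I*p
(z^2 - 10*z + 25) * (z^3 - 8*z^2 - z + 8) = z^5 - 18*z^4 + 104*z^3 - 182*z^2 - 105*z + 200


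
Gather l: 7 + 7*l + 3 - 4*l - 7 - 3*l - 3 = 0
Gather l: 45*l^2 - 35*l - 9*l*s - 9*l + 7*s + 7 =45*l^2 + l*(-9*s - 44) + 7*s + 7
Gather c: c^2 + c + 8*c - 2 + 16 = c^2 + 9*c + 14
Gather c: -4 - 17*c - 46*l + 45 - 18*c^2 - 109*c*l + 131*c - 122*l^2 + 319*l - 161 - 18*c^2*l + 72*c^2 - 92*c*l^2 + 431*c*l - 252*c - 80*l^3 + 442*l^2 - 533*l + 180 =c^2*(54 - 18*l) + c*(-92*l^2 + 322*l - 138) - 80*l^3 + 320*l^2 - 260*l + 60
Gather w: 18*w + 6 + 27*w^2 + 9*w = 27*w^2 + 27*w + 6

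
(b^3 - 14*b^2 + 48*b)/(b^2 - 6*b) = b - 8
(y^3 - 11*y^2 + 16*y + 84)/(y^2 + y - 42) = (y^2 - 5*y - 14)/(y + 7)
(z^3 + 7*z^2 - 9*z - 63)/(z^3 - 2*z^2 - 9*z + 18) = (z + 7)/(z - 2)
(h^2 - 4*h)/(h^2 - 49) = h*(h - 4)/(h^2 - 49)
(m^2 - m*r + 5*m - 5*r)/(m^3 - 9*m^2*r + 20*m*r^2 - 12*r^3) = (m + 5)/(m^2 - 8*m*r + 12*r^2)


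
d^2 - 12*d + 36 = (d - 6)^2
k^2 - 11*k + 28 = (k - 7)*(k - 4)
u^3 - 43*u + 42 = (u - 6)*(u - 1)*(u + 7)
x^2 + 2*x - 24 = (x - 4)*(x + 6)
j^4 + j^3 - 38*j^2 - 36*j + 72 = (j - 6)*(j - 1)*(j + 2)*(j + 6)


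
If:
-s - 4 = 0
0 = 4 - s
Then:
No Solution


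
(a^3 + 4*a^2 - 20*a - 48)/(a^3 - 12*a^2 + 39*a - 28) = (a^2 + 8*a + 12)/(a^2 - 8*a + 7)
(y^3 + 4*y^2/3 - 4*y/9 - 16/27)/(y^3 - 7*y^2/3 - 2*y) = (9*y^2 + 6*y - 8)/(9*y*(y - 3))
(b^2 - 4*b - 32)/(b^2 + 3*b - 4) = (b - 8)/(b - 1)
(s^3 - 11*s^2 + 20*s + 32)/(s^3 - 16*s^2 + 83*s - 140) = (s^2 - 7*s - 8)/(s^2 - 12*s + 35)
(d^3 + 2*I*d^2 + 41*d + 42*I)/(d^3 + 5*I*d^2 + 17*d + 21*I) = (d - 6*I)/(d - 3*I)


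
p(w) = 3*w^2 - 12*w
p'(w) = 6*w - 12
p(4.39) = 5.14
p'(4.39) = 14.34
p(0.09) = -1.06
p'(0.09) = -11.46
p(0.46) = -4.89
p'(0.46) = -9.24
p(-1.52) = 25.17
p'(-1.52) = -21.12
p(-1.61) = 27.10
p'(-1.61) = -21.66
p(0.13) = -1.51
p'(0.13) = -11.22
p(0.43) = -4.61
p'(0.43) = -9.42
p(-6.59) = 209.36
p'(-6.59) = -51.54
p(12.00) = 288.00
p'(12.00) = 60.00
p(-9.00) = 351.00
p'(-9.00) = -66.00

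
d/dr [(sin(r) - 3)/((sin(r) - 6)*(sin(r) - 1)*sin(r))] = 2*(-sin(r)^3 + 8*sin(r)^2 - 21*sin(r) + 9)*cos(r)/((sin(r) - 6)^2*(sin(r) - 1)^2*sin(r)^2)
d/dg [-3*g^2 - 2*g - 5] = -6*g - 2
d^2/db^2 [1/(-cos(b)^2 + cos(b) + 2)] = (-4*sin(b)^4 + 11*sin(b)^2 - 7*cos(b)/4 + 3*cos(3*b)/4 - 1)/(sin(b)^2 + cos(b) + 1)^3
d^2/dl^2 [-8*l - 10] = 0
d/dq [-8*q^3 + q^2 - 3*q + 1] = -24*q^2 + 2*q - 3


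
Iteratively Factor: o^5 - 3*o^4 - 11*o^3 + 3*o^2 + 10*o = (o)*(o^4 - 3*o^3 - 11*o^2 + 3*o + 10) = o*(o - 1)*(o^3 - 2*o^2 - 13*o - 10) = o*(o - 5)*(o - 1)*(o^2 + 3*o + 2) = o*(o - 5)*(o - 1)*(o + 2)*(o + 1)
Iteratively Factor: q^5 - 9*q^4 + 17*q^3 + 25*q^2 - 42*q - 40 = (q - 4)*(q^4 - 5*q^3 - 3*q^2 + 13*q + 10) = (q - 5)*(q - 4)*(q^3 - 3*q - 2) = (q - 5)*(q - 4)*(q - 2)*(q^2 + 2*q + 1) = (q - 5)*(q - 4)*(q - 2)*(q + 1)*(q + 1)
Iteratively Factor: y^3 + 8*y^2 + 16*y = (y)*(y^2 + 8*y + 16) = y*(y + 4)*(y + 4)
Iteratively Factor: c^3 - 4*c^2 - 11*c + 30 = (c - 2)*(c^2 - 2*c - 15) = (c - 2)*(c + 3)*(c - 5)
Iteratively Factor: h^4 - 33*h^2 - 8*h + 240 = (h - 3)*(h^3 + 3*h^2 - 24*h - 80) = (h - 3)*(h + 4)*(h^2 - h - 20) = (h - 5)*(h - 3)*(h + 4)*(h + 4)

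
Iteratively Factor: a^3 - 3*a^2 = (a)*(a^2 - 3*a) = a^2*(a - 3)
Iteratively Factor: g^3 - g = (g - 1)*(g^2 + g) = g*(g - 1)*(g + 1)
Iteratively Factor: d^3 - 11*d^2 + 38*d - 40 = (d - 5)*(d^2 - 6*d + 8) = (d - 5)*(d - 4)*(d - 2)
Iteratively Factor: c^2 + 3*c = (c + 3)*(c)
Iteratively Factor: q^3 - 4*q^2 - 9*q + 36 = (q - 4)*(q^2 - 9) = (q - 4)*(q - 3)*(q + 3)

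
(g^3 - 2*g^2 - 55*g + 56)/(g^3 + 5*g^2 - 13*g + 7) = (g - 8)/(g - 1)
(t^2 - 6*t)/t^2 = (t - 6)/t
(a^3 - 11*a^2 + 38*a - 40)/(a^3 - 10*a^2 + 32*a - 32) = (a - 5)/(a - 4)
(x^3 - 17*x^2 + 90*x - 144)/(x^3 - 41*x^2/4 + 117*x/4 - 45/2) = 4*(x - 8)/(4*x - 5)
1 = 1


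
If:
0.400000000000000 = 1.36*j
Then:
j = 0.29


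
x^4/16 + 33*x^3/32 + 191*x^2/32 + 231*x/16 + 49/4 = (x/4 + 1/2)*(x/4 + 1)*(x + 7/2)*(x + 7)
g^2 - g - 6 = (g - 3)*(g + 2)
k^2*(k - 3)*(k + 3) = k^4 - 9*k^2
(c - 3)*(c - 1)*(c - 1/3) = c^3 - 13*c^2/3 + 13*c/3 - 1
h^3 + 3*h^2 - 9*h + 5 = (h - 1)^2*(h + 5)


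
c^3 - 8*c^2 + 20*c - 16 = (c - 4)*(c - 2)^2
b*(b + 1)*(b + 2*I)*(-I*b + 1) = -I*b^4 + 3*b^3 - I*b^3 + 3*b^2 + 2*I*b^2 + 2*I*b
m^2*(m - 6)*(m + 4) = m^4 - 2*m^3 - 24*m^2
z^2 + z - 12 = (z - 3)*(z + 4)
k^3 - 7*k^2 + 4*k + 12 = (k - 6)*(k - 2)*(k + 1)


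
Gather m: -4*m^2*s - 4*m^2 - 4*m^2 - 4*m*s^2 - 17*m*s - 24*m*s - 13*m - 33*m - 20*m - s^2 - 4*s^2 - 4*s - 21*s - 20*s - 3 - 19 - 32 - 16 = m^2*(-4*s - 8) + m*(-4*s^2 - 41*s - 66) - 5*s^2 - 45*s - 70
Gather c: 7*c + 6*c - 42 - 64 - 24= 13*c - 130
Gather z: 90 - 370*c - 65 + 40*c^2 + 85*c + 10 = 40*c^2 - 285*c + 35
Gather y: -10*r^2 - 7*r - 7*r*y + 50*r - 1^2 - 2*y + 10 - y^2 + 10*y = -10*r^2 + 43*r - y^2 + y*(8 - 7*r) + 9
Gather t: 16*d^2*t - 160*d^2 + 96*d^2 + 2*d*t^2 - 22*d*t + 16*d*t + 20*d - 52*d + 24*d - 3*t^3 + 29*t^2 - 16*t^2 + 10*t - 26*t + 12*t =-64*d^2 - 8*d - 3*t^3 + t^2*(2*d + 13) + t*(16*d^2 - 6*d - 4)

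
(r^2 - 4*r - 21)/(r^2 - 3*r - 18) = (r - 7)/(r - 6)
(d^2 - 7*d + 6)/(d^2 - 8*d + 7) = (d - 6)/(d - 7)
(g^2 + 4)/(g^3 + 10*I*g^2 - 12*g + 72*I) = (g + 2*I)/(g^2 + 12*I*g - 36)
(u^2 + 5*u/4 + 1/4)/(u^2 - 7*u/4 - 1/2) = (u + 1)/(u - 2)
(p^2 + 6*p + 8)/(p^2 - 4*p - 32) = (p + 2)/(p - 8)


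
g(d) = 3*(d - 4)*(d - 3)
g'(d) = 6*d - 21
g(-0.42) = 45.35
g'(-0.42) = -23.52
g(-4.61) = 196.57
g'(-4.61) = -48.66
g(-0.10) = 38.13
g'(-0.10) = -21.60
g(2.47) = 2.43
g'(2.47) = -6.18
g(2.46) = 2.49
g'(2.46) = -6.24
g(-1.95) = 88.36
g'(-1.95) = -32.70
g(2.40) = 2.88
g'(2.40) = -6.60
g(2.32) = 3.43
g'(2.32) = -7.08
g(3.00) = 0.00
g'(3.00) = -3.00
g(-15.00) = 1026.00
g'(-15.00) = -111.00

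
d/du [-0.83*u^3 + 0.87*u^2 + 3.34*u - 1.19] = -2.49*u^2 + 1.74*u + 3.34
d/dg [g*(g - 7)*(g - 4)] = 3*g^2 - 22*g + 28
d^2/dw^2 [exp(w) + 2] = exp(w)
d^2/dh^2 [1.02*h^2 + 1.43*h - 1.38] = 2.04000000000000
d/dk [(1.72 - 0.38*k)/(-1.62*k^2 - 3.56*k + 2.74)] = (-0.6156*k^2 + 5.5728*k + 5.082)/(2.6244*k^4 + 11.5344*k^3 + 3.796*k^2 - 19.5088*k + 7.5076)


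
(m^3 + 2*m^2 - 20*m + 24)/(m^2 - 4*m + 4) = m + 6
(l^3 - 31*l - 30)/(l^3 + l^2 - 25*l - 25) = (l - 6)/(l - 5)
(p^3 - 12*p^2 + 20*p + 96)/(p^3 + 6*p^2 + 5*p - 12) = (p^3 - 12*p^2 + 20*p + 96)/(p^3 + 6*p^2 + 5*p - 12)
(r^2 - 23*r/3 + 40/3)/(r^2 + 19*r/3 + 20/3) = (3*r^2 - 23*r + 40)/(3*r^2 + 19*r + 20)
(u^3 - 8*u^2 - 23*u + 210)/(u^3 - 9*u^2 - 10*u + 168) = (u + 5)/(u + 4)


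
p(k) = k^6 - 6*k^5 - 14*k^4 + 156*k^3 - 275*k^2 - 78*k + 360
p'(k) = 6*k^5 - 30*k^4 - 56*k^3 + 468*k^2 - 550*k - 78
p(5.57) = 2570.84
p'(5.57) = 4992.77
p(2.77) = -1.47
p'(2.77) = 11.47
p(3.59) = -8.95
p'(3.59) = -17.13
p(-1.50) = -682.17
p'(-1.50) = 1791.56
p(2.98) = -0.01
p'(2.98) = 1.26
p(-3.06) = -5242.87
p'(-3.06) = 3351.65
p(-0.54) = 296.48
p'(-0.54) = 361.46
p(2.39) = -5.85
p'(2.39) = 5.30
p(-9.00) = 658944.00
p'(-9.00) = -467520.00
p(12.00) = 1432080.00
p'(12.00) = 834858.00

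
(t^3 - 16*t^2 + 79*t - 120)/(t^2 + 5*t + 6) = (t^3 - 16*t^2 + 79*t - 120)/(t^2 + 5*t + 6)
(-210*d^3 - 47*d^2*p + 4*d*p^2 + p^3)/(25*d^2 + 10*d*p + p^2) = (-42*d^2 - d*p + p^2)/(5*d + p)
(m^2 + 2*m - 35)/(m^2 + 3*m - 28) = (m - 5)/(m - 4)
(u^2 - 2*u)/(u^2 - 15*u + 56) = u*(u - 2)/(u^2 - 15*u + 56)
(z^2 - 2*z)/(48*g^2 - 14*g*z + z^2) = z*(z - 2)/(48*g^2 - 14*g*z + z^2)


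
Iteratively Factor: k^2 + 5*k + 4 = (k + 1)*(k + 4)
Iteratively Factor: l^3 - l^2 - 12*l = (l + 3)*(l^2 - 4*l) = l*(l + 3)*(l - 4)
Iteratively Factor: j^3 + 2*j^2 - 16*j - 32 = (j + 4)*(j^2 - 2*j - 8) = (j - 4)*(j + 4)*(j + 2)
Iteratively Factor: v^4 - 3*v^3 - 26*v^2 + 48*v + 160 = (v + 2)*(v^3 - 5*v^2 - 16*v + 80) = (v - 5)*(v + 2)*(v^2 - 16) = (v - 5)*(v + 2)*(v + 4)*(v - 4)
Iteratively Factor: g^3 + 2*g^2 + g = (g)*(g^2 + 2*g + 1) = g*(g + 1)*(g + 1)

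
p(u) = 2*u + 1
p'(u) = 2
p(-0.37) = 0.26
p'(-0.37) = 2.00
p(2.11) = 5.22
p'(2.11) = 2.00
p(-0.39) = 0.22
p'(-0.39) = 2.00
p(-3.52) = -6.04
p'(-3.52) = 2.00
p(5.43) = 11.86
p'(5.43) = 2.00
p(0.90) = 2.80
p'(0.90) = 2.00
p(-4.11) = -7.22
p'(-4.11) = 2.00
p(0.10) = 1.20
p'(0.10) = 2.00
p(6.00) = 13.00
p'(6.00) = 2.00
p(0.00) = 1.00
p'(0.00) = 2.00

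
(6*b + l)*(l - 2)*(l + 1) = 6*b*l^2 - 6*b*l - 12*b + l^3 - l^2 - 2*l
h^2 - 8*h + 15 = (h - 5)*(h - 3)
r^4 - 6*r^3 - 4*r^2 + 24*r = r*(r - 6)*(r - 2)*(r + 2)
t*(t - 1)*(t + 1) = t^3 - t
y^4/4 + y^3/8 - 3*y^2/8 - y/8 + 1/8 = (y/4 + 1/4)*(y - 1)*(y - 1/2)*(y + 1)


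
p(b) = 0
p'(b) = 0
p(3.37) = 0.00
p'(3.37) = 0.00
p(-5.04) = 0.00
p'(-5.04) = 0.00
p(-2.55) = 0.00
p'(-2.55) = 0.00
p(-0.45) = 0.00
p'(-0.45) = 0.00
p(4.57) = 0.00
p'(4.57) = 0.00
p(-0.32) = 0.00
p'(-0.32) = 0.00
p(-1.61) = 0.00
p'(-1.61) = 0.00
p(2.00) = 0.00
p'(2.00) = 0.00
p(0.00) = 0.00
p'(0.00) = 0.00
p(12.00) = 0.00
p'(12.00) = 0.00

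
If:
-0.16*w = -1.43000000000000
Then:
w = 8.94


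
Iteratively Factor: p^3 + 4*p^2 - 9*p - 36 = (p - 3)*(p^2 + 7*p + 12) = (p - 3)*(p + 3)*(p + 4)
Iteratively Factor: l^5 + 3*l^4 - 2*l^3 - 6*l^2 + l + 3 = (l - 1)*(l^4 + 4*l^3 + 2*l^2 - 4*l - 3) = (l - 1)^2*(l^3 + 5*l^2 + 7*l + 3) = (l - 1)^2*(l + 1)*(l^2 + 4*l + 3) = (l - 1)^2*(l + 1)^2*(l + 3)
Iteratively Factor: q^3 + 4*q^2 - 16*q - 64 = (q - 4)*(q^2 + 8*q + 16) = (q - 4)*(q + 4)*(q + 4)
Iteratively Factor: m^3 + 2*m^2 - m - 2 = (m - 1)*(m^2 + 3*m + 2) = (m - 1)*(m + 1)*(m + 2)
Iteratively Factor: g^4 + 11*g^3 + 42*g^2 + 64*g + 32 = (g + 2)*(g^3 + 9*g^2 + 24*g + 16) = (g + 2)*(g + 4)*(g^2 + 5*g + 4) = (g + 2)*(g + 4)^2*(g + 1)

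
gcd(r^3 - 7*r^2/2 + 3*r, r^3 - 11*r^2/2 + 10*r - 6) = r^2 - 7*r/2 + 3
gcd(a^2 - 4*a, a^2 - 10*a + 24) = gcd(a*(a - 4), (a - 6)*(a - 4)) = a - 4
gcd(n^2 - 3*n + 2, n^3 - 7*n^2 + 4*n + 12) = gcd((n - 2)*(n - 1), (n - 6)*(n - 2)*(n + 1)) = n - 2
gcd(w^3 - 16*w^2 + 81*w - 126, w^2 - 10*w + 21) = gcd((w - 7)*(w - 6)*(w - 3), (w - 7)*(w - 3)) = w^2 - 10*w + 21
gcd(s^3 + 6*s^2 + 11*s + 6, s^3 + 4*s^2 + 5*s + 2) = s^2 + 3*s + 2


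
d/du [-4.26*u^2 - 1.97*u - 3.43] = -8.52*u - 1.97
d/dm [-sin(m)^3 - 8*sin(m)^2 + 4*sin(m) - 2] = (-3*sin(m)^2 - 16*sin(m) + 4)*cos(m)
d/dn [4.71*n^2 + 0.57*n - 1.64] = 9.42*n + 0.57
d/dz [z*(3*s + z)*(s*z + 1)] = 6*s^2*z + 3*s*z^2 + 3*s + 2*z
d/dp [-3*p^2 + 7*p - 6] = 7 - 6*p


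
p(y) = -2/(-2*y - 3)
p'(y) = -4/(-2*y - 3)^2 = -4/(2*y + 3)^2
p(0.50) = 0.50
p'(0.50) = -0.25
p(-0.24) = 0.79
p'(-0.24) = -0.63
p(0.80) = 0.43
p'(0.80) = -0.19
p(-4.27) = -0.36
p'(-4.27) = -0.13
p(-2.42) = -1.09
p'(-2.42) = -1.18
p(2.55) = 0.25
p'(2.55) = -0.06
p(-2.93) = -0.70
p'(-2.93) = -0.49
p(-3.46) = -0.51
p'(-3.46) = -0.26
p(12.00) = 0.07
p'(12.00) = -0.00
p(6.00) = 0.13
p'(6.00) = -0.02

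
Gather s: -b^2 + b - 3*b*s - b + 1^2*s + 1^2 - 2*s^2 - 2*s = -b^2 - 2*s^2 + s*(-3*b - 1) + 1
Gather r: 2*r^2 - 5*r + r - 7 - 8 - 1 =2*r^2 - 4*r - 16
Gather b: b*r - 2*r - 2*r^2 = b*r - 2*r^2 - 2*r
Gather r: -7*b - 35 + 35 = -7*b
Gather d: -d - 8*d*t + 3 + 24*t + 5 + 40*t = d*(-8*t - 1) + 64*t + 8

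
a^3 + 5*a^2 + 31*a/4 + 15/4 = (a + 1)*(a + 3/2)*(a + 5/2)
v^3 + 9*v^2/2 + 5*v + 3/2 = (v + 1/2)*(v + 1)*(v + 3)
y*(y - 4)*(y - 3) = y^3 - 7*y^2 + 12*y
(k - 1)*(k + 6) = k^2 + 5*k - 6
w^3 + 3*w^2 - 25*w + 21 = (w - 3)*(w - 1)*(w + 7)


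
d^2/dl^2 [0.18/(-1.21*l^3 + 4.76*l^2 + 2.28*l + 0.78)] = ((1.3068*l - 1.7136)*(-1.21*l^3 + 4.76*l^2 + 2.28*l + 0.78) + 0.18*(-7.26*l^2 + 19.04*l + 4.56)*(-3.63*l^2 + 9.52*l + 2.28))/(-1.21*l^3 + 4.76*l^2 + 2.28*l + 0.78)^3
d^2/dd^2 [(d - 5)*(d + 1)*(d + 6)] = 6*d + 4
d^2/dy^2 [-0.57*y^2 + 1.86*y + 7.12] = -1.14000000000000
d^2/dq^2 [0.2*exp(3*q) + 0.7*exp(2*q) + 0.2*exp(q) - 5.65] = (1.8*exp(2*q) + 2.8*exp(q) + 0.2)*exp(q)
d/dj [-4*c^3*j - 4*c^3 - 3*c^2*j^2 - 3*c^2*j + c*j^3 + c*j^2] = c*(-4*c^2 - 6*c*j - 3*c + 3*j^2 + 2*j)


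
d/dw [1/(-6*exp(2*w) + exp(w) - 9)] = (12*exp(w) - 1)*exp(w)/(6*exp(2*w) - exp(w) + 9)^2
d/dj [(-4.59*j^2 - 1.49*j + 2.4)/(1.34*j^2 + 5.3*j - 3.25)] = (-22.3304*j^2 + 23.403*j - 7.8775)/(1.7956*j^4 + 14.204*j^3 + 19.38*j^2 - 34.45*j + 10.5625)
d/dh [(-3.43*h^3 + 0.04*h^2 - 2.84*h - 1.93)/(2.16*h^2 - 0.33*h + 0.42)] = (-7.4088*h^4 + 2.2638*h^3 + 1.7994*h^2 + 8.3712*h - 1.8297)/(4.6656*h^4 - 1.4256*h^3 + 1.9233*h^2 - 0.2772*h + 0.1764)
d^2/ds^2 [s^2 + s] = 2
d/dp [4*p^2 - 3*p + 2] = 8*p - 3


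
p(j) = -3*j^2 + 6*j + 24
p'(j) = 6 - 6*j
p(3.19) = 12.61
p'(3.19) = -13.14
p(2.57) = 19.61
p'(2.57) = -9.42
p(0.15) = 24.83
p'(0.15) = 5.10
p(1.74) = 25.36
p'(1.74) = -4.44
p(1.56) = 26.06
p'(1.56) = -3.36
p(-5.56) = -102.10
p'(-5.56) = 39.36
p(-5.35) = -93.97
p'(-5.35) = 38.10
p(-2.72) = -14.52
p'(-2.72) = 22.32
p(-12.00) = -480.00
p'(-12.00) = 78.00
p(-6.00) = -120.00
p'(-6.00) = 42.00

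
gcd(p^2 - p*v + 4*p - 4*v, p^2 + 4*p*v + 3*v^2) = 1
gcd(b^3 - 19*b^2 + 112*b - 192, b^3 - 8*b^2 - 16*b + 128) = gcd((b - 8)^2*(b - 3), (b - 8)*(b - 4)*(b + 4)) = b - 8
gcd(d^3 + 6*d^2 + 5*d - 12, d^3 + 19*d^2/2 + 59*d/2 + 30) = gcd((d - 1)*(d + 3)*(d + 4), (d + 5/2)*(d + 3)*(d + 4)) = d^2 + 7*d + 12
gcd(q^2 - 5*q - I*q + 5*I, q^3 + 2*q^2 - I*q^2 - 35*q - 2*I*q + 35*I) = q^2 + q*(-5 - I) + 5*I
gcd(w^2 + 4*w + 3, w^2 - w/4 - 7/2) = 1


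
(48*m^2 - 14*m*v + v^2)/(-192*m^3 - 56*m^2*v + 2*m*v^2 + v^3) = (-6*m + v)/(24*m^2 + 10*m*v + v^2)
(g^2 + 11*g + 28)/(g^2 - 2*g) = (g^2 + 11*g + 28)/(g*(g - 2))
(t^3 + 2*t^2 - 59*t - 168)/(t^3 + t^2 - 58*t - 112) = (t + 3)/(t + 2)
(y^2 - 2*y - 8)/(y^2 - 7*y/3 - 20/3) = 3*(y + 2)/(3*y + 5)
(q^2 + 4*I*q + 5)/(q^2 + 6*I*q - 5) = (q - I)/(q + I)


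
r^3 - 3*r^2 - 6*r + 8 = (r - 4)*(r - 1)*(r + 2)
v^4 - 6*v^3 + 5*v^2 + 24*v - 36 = (v - 3)^2*(v - 2)*(v + 2)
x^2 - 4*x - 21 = (x - 7)*(x + 3)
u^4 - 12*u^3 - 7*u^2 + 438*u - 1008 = (u - 8)*(u - 7)*(u - 3)*(u + 6)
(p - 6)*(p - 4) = p^2 - 10*p + 24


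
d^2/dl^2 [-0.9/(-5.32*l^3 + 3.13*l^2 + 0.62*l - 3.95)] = ((5.634 - 28.728*l)*(5.32*l^3 - 3.13*l^2 - 0.62*l + 3.95) + 0.9*(-31.92*l^2 + 12.52*l + 1.24)*(-15.96*l^2 + 6.26*l + 0.62))/(5.32*l^3 - 3.13*l^2 - 0.62*l + 3.95)^3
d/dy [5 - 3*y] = -3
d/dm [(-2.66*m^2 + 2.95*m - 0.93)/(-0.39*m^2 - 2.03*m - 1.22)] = (6.5503*m^2 + 5.765*m - 5.4869)/(0.1521*m^4 + 1.5834*m^3 + 5.0725*m^2 + 4.9532*m + 1.4884)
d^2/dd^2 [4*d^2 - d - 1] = 8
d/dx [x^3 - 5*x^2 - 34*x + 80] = 3*x^2 - 10*x - 34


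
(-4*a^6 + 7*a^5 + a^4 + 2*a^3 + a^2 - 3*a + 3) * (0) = 0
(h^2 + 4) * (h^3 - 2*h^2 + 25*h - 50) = h^5 - 2*h^4 + 29*h^3 - 58*h^2 + 100*h - 200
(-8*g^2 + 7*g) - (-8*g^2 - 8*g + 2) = 15*g - 2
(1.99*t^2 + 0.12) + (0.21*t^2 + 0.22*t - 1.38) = 2.2*t^2 + 0.22*t - 1.26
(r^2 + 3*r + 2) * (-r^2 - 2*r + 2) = -r^4 - 5*r^3 - 6*r^2 + 2*r + 4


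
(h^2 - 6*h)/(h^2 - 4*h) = (h - 6)/(h - 4)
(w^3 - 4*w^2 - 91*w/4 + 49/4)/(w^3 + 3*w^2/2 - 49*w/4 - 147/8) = 2*(2*w^2 - 15*w + 7)/(4*w^2 - 8*w - 21)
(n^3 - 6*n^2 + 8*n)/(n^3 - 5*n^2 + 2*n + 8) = n/(n + 1)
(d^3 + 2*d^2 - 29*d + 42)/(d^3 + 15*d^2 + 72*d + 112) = (d^2 - 5*d + 6)/(d^2 + 8*d + 16)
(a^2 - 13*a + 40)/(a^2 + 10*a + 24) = (a^2 - 13*a + 40)/(a^2 + 10*a + 24)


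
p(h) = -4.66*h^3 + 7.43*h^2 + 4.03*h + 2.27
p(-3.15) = 208.95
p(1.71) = 7.59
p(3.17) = -58.74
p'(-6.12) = -610.53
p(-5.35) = 906.96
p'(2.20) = -30.94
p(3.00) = -44.59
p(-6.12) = 1324.06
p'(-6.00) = -588.41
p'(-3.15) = -181.50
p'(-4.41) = -333.39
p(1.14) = 9.62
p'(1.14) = 2.80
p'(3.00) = -77.21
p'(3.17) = -89.35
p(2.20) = -2.52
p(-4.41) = 528.67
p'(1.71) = -11.44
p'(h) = -13.98*h^2 + 14.86*h + 4.03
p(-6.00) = 1252.13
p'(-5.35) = -475.61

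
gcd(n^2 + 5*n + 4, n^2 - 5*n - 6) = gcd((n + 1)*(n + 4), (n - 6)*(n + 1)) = n + 1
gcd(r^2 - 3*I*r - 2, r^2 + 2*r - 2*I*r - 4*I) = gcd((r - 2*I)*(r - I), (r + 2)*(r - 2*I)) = r - 2*I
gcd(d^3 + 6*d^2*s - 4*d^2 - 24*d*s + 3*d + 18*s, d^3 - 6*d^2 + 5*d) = d - 1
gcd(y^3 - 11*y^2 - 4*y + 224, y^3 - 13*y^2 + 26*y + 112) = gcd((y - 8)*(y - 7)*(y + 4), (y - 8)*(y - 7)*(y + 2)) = y^2 - 15*y + 56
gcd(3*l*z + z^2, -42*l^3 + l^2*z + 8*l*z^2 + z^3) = 3*l + z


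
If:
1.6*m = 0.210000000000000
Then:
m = 0.13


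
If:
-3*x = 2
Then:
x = -2/3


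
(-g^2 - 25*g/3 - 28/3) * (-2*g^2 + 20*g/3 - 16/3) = 2*g^4 + 10*g^3 - 284*g^2/9 - 160*g/9 + 448/9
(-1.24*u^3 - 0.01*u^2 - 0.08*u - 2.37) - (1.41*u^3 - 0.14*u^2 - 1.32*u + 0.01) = -2.65*u^3 + 0.13*u^2 + 1.24*u - 2.38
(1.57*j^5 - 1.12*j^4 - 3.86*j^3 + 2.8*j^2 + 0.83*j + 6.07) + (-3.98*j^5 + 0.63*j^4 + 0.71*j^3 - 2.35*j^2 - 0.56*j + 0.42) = -2.41*j^5 - 0.49*j^4 - 3.15*j^3 + 0.45*j^2 + 0.27*j + 6.49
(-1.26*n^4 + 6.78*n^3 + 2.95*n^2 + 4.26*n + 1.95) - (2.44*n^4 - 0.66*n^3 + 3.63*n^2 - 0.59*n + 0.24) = -3.7*n^4 + 7.44*n^3 - 0.68*n^2 + 4.85*n + 1.71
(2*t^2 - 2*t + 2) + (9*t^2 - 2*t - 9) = 11*t^2 - 4*t - 7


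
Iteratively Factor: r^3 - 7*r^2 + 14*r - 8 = (r - 2)*(r^2 - 5*r + 4) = (r - 4)*(r - 2)*(r - 1)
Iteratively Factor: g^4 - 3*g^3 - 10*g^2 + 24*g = (g - 4)*(g^3 + g^2 - 6*g) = g*(g - 4)*(g^2 + g - 6) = g*(g - 4)*(g - 2)*(g + 3)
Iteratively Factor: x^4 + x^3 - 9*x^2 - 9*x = (x + 3)*(x^3 - 2*x^2 - 3*x) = (x - 3)*(x + 3)*(x^2 + x) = (x - 3)*(x + 1)*(x + 3)*(x)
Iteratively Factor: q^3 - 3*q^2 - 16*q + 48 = (q - 3)*(q^2 - 16) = (q - 4)*(q - 3)*(q + 4)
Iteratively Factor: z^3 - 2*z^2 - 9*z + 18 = (z - 2)*(z^2 - 9) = (z - 3)*(z - 2)*(z + 3)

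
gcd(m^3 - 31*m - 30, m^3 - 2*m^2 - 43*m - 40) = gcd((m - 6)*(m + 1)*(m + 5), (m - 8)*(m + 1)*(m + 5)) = m^2 + 6*m + 5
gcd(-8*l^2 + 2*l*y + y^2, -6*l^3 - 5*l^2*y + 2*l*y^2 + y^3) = -2*l + y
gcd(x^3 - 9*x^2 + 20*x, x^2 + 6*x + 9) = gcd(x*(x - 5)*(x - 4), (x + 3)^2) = 1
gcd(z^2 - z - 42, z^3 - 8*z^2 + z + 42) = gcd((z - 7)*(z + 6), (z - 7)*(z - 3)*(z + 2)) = z - 7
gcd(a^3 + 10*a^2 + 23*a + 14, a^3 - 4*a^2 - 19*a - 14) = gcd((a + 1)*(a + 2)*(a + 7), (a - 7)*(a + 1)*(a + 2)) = a^2 + 3*a + 2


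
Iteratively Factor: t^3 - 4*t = (t + 2)*(t^2 - 2*t) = (t - 2)*(t + 2)*(t)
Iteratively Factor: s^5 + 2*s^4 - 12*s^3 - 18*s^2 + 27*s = (s - 3)*(s^4 + 5*s^3 + 3*s^2 - 9*s) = (s - 3)*(s - 1)*(s^3 + 6*s^2 + 9*s) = (s - 3)*(s - 1)*(s + 3)*(s^2 + 3*s) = (s - 3)*(s - 1)*(s + 3)^2*(s)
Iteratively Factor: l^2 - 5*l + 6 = (l - 2)*(l - 3)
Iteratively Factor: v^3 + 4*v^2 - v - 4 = (v - 1)*(v^2 + 5*v + 4) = (v - 1)*(v + 1)*(v + 4)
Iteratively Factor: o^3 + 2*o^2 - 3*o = (o + 3)*(o^2 - o) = o*(o + 3)*(o - 1)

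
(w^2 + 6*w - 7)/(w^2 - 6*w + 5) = (w + 7)/(w - 5)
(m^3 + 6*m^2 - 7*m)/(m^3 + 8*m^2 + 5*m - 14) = m/(m + 2)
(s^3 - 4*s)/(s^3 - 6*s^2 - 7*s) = (4 - s^2)/(-s^2 + 6*s + 7)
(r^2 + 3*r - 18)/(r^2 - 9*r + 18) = (r + 6)/(r - 6)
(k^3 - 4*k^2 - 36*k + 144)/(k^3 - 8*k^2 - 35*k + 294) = (k^2 - 10*k + 24)/(k^2 - 14*k + 49)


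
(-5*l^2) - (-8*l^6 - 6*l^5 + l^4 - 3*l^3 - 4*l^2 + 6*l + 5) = 8*l^6 + 6*l^5 - l^4 + 3*l^3 - l^2 - 6*l - 5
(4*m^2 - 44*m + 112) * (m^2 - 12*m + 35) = 4*m^4 - 92*m^3 + 780*m^2 - 2884*m + 3920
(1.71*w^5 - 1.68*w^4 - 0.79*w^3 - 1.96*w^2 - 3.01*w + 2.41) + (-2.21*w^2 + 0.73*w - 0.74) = 1.71*w^5 - 1.68*w^4 - 0.79*w^3 - 4.17*w^2 - 2.28*w + 1.67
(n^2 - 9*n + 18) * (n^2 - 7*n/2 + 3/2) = n^4 - 25*n^3/2 + 51*n^2 - 153*n/2 + 27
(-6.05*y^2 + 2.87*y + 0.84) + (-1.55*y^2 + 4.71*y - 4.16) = -7.6*y^2 + 7.58*y - 3.32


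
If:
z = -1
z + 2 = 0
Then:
No Solution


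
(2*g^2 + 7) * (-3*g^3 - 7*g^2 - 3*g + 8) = -6*g^5 - 14*g^4 - 27*g^3 - 33*g^2 - 21*g + 56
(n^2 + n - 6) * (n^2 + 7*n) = n^4 + 8*n^3 + n^2 - 42*n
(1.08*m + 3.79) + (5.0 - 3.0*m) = 8.79 - 1.92*m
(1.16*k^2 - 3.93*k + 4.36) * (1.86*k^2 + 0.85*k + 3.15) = 2.1576*k^4 - 6.3238*k^3 + 8.4231*k^2 - 8.6735*k + 13.734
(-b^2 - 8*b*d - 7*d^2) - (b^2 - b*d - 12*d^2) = -2*b^2 - 7*b*d + 5*d^2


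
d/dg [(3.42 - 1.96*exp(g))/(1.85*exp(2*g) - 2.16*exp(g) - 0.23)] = (3.626*exp(2*g) - 12.654*exp(g) + 7.838)*exp(g)/(3.4225*exp(4*g) - 7.992*exp(3*g) + 3.8146*exp(2*g) + 0.9936*exp(g) + 0.0529)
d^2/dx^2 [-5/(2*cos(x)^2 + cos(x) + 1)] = 5*(16*sin(x)^4 - sin(x)^2 - 17*cos(x)/2 + 3*cos(3*x)/2 - 13)/(-2*sin(x)^2 + cos(x) + 3)^3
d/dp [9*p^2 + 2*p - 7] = 18*p + 2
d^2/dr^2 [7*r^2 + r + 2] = 14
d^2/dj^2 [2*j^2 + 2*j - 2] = 4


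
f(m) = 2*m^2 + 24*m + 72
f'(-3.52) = 9.92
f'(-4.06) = 7.76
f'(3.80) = 39.20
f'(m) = 4*m + 24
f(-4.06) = 7.53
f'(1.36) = 29.44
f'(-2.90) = 12.40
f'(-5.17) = 3.32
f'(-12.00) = -24.00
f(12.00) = 648.00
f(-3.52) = 12.30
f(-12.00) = 72.00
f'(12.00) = 72.00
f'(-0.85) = 20.60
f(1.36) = 108.34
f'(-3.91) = 8.36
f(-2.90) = 19.22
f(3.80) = 192.08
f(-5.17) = 1.38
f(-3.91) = 8.74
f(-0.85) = 53.04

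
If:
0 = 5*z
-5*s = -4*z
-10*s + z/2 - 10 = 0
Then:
No Solution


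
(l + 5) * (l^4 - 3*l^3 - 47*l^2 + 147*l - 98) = l^5 + 2*l^4 - 62*l^3 - 88*l^2 + 637*l - 490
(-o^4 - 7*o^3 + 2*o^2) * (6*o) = -6*o^5 - 42*o^4 + 12*o^3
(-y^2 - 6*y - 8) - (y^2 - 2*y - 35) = -2*y^2 - 4*y + 27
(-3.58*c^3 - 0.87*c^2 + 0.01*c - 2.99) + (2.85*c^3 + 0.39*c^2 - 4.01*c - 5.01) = -0.73*c^3 - 0.48*c^2 - 4.0*c - 8.0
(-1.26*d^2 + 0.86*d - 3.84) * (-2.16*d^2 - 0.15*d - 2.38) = 2.7216*d^4 - 1.6686*d^3 + 11.1642*d^2 - 1.4708*d + 9.1392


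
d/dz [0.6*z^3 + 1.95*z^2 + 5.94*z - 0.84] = 1.8*z^2 + 3.9*z + 5.94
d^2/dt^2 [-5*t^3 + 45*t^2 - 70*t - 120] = 90 - 30*t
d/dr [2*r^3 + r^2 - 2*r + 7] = 6*r^2 + 2*r - 2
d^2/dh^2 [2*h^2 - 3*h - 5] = 4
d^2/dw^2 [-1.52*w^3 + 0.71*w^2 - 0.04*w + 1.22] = 1.42 - 9.12*w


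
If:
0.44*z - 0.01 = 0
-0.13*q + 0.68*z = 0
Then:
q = 0.12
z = 0.02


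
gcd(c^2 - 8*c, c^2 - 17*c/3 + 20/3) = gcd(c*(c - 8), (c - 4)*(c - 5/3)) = 1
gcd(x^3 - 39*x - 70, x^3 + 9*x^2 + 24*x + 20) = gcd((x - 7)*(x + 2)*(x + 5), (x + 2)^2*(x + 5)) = x^2 + 7*x + 10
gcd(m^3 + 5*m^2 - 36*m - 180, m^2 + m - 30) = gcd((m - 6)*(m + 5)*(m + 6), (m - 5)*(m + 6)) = m + 6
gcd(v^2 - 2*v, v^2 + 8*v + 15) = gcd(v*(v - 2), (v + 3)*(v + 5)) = 1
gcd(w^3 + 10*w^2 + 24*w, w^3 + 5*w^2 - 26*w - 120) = w^2 + 10*w + 24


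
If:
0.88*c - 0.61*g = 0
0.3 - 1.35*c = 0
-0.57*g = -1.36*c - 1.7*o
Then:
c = 0.22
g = 0.32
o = -0.07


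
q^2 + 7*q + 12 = (q + 3)*(q + 4)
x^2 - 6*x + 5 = (x - 5)*(x - 1)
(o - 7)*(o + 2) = o^2 - 5*o - 14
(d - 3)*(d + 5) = d^2 + 2*d - 15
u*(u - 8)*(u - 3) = u^3 - 11*u^2 + 24*u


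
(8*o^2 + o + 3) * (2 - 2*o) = -16*o^3 + 14*o^2 - 4*o + 6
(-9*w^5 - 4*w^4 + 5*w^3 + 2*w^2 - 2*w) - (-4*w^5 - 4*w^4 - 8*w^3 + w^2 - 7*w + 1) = -5*w^5 + 13*w^3 + w^2 + 5*w - 1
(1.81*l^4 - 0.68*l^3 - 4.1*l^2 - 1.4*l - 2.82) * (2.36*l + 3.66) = 4.2716*l^5 + 5.0198*l^4 - 12.1648*l^3 - 18.31*l^2 - 11.7792*l - 10.3212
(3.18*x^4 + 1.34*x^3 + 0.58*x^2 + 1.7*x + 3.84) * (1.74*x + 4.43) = 5.5332*x^5 + 16.419*x^4 + 6.9454*x^3 + 5.5274*x^2 + 14.2126*x + 17.0112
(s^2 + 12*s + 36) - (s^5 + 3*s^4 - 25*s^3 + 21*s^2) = -s^5 - 3*s^4 + 25*s^3 - 20*s^2 + 12*s + 36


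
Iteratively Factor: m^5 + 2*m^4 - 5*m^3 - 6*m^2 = (m - 2)*(m^4 + 4*m^3 + 3*m^2) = (m - 2)*(m + 3)*(m^3 + m^2) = (m - 2)*(m + 1)*(m + 3)*(m^2) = m*(m - 2)*(m + 1)*(m + 3)*(m)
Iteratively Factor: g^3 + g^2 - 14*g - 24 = (g + 3)*(g^2 - 2*g - 8) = (g - 4)*(g + 3)*(g + 2)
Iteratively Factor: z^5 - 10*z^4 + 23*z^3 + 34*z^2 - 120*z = (z + 2)*(z^4 - 12*z^3 + 47*z^2 - 60*z) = (z - 5)*(z + 2)*(z^3 - 7*z^2 + 12*z) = z*(z - 5)*(z + 2)*(z^2 - 7*z + 12) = z*(z - 5)*(z - 4)*(z + 2)*(z - 3)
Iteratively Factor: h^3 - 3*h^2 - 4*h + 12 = (h - 3)*(h^2 - 4) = (h - 3)*(h - 2)*(h + 2)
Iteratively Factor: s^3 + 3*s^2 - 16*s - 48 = (s - 4)*(s^2 + 7*s + 12) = (s - 4)*(s + 3)*(s + 4)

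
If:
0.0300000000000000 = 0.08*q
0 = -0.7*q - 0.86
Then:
No Solution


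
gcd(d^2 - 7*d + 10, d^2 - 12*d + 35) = d - 5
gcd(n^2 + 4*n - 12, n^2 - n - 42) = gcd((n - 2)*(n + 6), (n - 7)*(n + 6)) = n + 6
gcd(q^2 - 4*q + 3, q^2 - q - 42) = 1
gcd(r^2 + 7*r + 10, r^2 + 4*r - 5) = r + 5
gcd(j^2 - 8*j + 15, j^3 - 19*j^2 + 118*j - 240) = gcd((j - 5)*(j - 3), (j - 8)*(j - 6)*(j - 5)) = j - 5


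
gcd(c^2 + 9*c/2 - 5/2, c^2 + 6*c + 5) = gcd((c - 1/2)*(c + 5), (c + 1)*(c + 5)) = c + 5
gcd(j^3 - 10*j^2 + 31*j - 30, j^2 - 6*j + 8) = j - 2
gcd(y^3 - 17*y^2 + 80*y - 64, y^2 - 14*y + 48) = y - 8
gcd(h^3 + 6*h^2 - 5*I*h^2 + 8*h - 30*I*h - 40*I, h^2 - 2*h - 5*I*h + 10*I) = h - 5*I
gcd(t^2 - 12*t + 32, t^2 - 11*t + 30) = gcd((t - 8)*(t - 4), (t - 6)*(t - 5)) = 1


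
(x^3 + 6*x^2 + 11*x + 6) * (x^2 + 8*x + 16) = x^5 + 14*x^4 + 75*x^3 + 190*x^2 + 224*x + 96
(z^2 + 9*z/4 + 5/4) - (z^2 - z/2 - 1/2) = 11*z/4 + 7/4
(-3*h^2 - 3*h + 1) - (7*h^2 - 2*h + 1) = -10*h^2 - h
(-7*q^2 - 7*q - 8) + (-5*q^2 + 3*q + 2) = -12*q^2 - 4*q - 6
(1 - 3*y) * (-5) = 15*y - 5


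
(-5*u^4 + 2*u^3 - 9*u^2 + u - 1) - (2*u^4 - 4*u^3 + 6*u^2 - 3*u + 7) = -7*u^4 + 6*u^3 - 15*u^2 + 4*u - 8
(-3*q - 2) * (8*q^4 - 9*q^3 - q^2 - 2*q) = -24*q^5 + 11*q^4 + 21*q^3 + 8*q^2 + 4*q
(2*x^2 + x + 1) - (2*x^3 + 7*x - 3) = -2*x^3 + 2*x^2 - 6*x + 4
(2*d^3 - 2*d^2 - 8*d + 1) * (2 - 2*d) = -4*d^4 + 8*d^3 + 12*d^2 - 18*d + 2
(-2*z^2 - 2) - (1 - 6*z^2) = 4*z^2 - 3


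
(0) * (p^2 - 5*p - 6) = 0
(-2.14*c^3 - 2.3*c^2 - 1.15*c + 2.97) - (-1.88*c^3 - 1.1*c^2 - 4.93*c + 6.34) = -0.26*c^3 - 1.2*c^2 + 3.78*c - 3.37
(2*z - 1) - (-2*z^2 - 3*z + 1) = 2*z^2 + 5*z - 2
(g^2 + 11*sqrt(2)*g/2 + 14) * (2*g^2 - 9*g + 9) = 2*g^4 - 9*g^3 + 11*sqrt(2)*g^3 - 99*sqrt(2)*g^2/2 + 37*g^2 - 126*g + 99*sqrt(2)*g/2 + 126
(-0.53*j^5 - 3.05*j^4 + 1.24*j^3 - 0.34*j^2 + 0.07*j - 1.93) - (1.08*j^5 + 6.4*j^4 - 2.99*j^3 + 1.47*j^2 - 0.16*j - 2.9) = -1.61*j^5 - 9.45*j^4 + 4.23*j^3 - 1.81*j^2 + 0.23*j + 0.97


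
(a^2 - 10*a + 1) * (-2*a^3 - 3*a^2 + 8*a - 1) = -2*a^5 + 17*a^4 + 36*a^3 - 84*a^2 + 18*a - 1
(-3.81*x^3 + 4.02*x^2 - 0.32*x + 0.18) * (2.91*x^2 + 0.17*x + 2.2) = -11.0871*x^5 + 11.0505*x^4 - 8.6298*x^3 + 9.3134*x^2 - 0.6734*x + 0.396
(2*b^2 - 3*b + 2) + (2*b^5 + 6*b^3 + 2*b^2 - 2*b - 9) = 2*b^5 + 6*b^3 + 4*b^2 - 5*b - 7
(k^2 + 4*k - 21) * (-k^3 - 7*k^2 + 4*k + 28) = -k^5 - 11*k^4 - 3*k^3 + 191*k^2 + 28*k - 588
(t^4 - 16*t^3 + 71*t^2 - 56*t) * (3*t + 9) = 3*t^5 - 39*t^4 + 69*t^3 + 471*t^2 - 504*t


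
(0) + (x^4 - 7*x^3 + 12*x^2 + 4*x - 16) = x^4 - 7*x^3 + 12*x^2 + 4*x - 16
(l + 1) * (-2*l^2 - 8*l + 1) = -2*l^3 - 10*l^2 - 7*l + 1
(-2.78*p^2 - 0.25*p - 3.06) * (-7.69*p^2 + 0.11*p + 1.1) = 21.3782*p^4 + 1.6167*p^3 + 20.4459*p^2 - 0.6116*p - 3.366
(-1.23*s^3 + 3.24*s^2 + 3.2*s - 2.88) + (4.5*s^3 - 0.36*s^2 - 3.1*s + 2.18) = 3.27*s^3 + 2.88*s^2 + 0.1*s - 0.7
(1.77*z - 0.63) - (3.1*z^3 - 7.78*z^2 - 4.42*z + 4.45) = -3.1*z^3 + 7.78*z^2 + 6.19*z - 5.08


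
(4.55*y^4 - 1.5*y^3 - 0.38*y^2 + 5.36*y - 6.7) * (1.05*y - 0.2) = 4.7775*y^5 - 2.485*y^4 - 0.099*y^3 + 5.704*y^2 - 8.107*y + 1.34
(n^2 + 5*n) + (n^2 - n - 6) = 2*n^2 + 4*n - 6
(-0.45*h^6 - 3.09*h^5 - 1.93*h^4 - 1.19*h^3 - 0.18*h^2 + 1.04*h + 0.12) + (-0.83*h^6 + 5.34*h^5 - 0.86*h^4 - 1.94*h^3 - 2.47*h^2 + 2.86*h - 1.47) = -1.28*h^6 + 2.25*h^5 - 2.79*h^4 - 3.13*h^3 - 2.65*h^2 + 3.9*h - 1.35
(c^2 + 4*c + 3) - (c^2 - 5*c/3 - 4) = 17*c/3 + 7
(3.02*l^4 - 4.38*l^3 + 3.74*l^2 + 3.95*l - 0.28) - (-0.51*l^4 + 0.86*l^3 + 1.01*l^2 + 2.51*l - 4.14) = 3.53*l^4 - 5.24*l^3 + 2.73*l^2 + 1.44*l + 3.86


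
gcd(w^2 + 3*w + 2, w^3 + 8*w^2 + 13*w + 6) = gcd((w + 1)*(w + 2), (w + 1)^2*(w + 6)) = w + 1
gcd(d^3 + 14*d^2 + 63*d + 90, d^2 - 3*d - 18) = d + 3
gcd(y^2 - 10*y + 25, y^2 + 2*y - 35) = y - 5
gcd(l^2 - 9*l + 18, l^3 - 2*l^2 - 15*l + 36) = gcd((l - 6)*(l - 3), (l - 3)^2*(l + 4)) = l - 3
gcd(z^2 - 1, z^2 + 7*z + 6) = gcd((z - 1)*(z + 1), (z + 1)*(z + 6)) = z + 1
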